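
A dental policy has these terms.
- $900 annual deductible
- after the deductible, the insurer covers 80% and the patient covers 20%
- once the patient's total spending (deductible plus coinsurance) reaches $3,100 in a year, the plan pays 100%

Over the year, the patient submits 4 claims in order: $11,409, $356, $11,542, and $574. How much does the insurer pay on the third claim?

$11,515

Claim 1 — $11,409: deductible takes $900, $10,509 remains; patient's 20% is $2,101.80. Patient owes $3,001.80 (running OOP $3,001.80). Plan pays $11,409 − $3,001.80 = $8,407.20.
Claim 2 — $356: deductible already satisfied, so patient's share is 20% × $356 = $71.20. Patient pays $71.20; OOP now $3,073. Plan pays $356 − $71.20 = $284.80.
Claim 3 — $11,542: 20% coinsurance on $11,542 = $2,308.40. Adding that to $3,073 gives $5,381.40, past the $3,100 cap; patient pays only $3,100 − $3,073 = $27. Plan pays $11,542 − $27 = $11,515.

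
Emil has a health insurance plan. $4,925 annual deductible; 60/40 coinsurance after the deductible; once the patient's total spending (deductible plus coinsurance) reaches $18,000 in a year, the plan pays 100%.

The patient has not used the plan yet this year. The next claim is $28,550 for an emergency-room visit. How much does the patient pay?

$14,375

Nothing has been paid toward the $4,925 deductible, so the first $4,925 of this charge is applied there.
After the $4,925 deductible portion, $28,550 − $4,925 = $23,625 is subject to coinsurance.
Patient's 40% share of $23,625 is $9,450.
That puts the patient's cost at $4,925 + $9,450 = $14,375 before any cap.
Year-to-date out-of-pocket becomes $0 + $14,375 = $14,375, still under the $18,000 maximum, so no cap applies.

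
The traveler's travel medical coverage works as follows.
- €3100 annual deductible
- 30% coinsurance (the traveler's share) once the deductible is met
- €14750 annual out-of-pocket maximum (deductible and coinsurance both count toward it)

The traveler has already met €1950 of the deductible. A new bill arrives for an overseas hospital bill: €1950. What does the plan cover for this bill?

€560

Remaining deductible: €3100 − €1950 = €1150.
After the €1150 deductible portion, €1950 − €1150 = €800 is subject to coinsurance.
30% of €800 = €240 falls to the traveler.
That puts the traveler's cost at €1150 + €240 = €1390 before any cap.
Total out-of-pocket so far would be €1950 + €1390 = €3340, below the €14750 cap — no reduction.
The plan picks up €1950 − €1390 = €560.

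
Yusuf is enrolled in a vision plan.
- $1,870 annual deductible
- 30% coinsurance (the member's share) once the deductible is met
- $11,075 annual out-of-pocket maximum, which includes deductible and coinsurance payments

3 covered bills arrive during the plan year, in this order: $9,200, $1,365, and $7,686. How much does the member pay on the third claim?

Claim 1 ($9,200): $1,870 finishes the deductible; $7,330 goes to coinsurance; coinsurance $7,330 × 30% = $2,199. Member pays $4,069; OOP now $4,069.
Claim 2 ($1,365): deductible already satisfied, so member's share is 30% × $1,365 = $409.50. Cost to member: $409.50. OOP to date $4,478.50.
Claim 3 ($7,686): deductible met; 30% of $7,686 = $2,305.80. Member owes $2,305.80 (running OOP $6,784.30).

$2,305.80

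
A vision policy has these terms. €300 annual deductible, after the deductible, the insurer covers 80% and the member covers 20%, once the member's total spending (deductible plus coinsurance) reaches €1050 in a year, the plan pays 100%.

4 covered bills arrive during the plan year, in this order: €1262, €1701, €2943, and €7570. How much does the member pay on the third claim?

€217.40

Bill 1, €1262: €300 to deductible, leaving €962; coinsurance €962 × 20% = €192.40. Member owes €492.40 (running OOP €492.40).
Bill 2, €1701: deductible already satisfied, so member's share is 20% × €1701 = €340.20. Member pays €340.20; OOP now €832.60.
Bill 3, €2943: deductible met; 20% of €2943 = €588.60. Adding that to €832.60 gives €1421.20, past the €1050 cap; member pays only €1050 − €832.60 = €217.40.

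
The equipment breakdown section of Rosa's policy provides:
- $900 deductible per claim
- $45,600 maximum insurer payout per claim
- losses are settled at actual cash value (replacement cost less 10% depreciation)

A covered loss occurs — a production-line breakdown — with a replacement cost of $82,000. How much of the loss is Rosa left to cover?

$36,400

At 10% depreciation, ACV = $82,000 − $8,200 = $73,800.
Less the $900 deductible: $73,800 − $900 = $72,900.
The $45,600 per-incident cap binds; insurer pays $45,600.
Business owner's share is the uncovered remainder: $82,000 − $45,600 = $36,400.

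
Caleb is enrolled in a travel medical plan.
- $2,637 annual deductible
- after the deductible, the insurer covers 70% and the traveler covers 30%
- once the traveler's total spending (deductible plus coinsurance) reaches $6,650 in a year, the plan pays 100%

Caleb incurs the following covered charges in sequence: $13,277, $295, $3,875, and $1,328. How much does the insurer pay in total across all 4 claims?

$12,125

Bill 1, $13,277: $2,637 to deductible, leaving $10,640; coinsurance $10,640 × 30% = $3,192. Traveler owes $5,829 (running OOP $5,829). Plan pays $13,277 − $5,829 = $7,448.
Bill 2, $295: deductible met; 30% of $295 = $88.50. Traveler pays $88.50; OOP now $5,917.50. Plan pays $295 − $88.50 = $206.50.
Bill 3, $3,875: 30% coinsurance on $3,875 = $1,162.50. Adding that to $5,917.50 gives $7,080, past the $6,650 cap; traveler pays only $6,650 − $5,917.50 = $732.50. Insurer: $3,875 − $732.50 = $3,142.50.
Bill 4, $1,328: deductible met; 30% of $1,328 = $398.40. OOP would hit $7,048.40 > $6,650, so the cap limits the traveler to $6,650 − $6,650 = $0. Plan pays $1,328 − $0 = $1,328.
Insurer total: $7,448 + $206.50 + $3,142.50 + $1,328 = $12,125.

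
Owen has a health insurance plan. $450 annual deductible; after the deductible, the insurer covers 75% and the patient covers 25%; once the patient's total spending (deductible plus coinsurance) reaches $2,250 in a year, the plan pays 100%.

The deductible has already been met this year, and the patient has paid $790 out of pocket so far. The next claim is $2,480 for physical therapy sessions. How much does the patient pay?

$620

The deductible is already satisfied, so the full bill goes to coinsurance.
25% of $2,480 = $620 falls to the patient.
Year-to-date out-of-pocket becomes $790 + $620 = $1,410, still under the $2,250 maximum, so no cap applies.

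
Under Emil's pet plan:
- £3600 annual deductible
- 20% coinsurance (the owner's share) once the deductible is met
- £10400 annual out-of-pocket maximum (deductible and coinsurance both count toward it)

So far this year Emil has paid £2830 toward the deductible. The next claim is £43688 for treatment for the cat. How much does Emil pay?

£2830 of the £3600 deductible is already met, leaving £770.
The remaining £42918 (= £43688 − £770) moves to coinsurance.
20% of £42918 = £8583.60 falls to the owner.
So the owner owes £770 + £8583.60 = £9353.60 before any cap.
That would bring total out-of-pocket to £12183.60, past the £10400 cap. The owner is capped at £10400 − £2830 = £7570 on this claim.

£7570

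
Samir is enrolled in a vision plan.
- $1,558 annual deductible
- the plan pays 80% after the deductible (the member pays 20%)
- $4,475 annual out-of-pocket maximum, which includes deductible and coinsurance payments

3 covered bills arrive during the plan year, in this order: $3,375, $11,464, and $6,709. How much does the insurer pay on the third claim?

Bill 1, $3,375: $1,558 to deductible, leaving $1,817; 20% of $1,817 = $363.40. Cost to member: $1,921.40. OOP to date $1,921.40. Plan pays $3,375 − $1,921.40 = $1,453.60.
Bill 2, $11,464: 20% coinsurance on $11,464 = $2,292.80. Cost to member: $2,292.80. OOP to date $4,214.20. Plan pays $11,464 − $2,292.80 = $9,171.20.
Bill 3, $6,709: deductible already satisfied, so member's share is 20% × $6,709 = $1,341.80. Adding that to $4,214.20 gives $5,556, past the $4,475 cap; member pays only $4,475 − $4,214.20 = $260.80. Plan pays $6,709 − $260.80 = $6,448.20.

$6,448.20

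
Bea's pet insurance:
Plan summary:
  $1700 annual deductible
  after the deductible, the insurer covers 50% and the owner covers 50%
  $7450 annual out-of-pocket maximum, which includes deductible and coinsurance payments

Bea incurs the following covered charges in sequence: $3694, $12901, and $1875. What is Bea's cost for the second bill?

Claim 1 — $3694: deductible takes $1700, $1994 remains; coinsurance $1994 × 50% = $997. Cost to owner: $2697. OOP to date $2697.
Claim 2 — $12901: 50% coinsurance on $12901 = $6450.50. Adding that to $2697 gives $9147.50, past the $7450 cap; owner pays only $7450 − $2697 = $4753.

$4753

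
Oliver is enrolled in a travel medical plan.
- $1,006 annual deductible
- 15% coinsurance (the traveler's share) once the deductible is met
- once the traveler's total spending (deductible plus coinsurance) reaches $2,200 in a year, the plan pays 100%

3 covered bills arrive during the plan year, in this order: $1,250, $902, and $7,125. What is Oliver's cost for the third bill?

Claim 1 — $1,250: $1,006 to deductible, leaving $244; coinsurance $244 × 15% = $36.60. Traveler owes $1,042.60 (running OOP $1,042.60).
Claim 2 — $902: deductible met; 15% of $902 = $135.30. Traveler pays $135.30; OOP now $1,177.90.
Claim 3 — $7,125: 15% coinsurance on $7,125 = $1,068.75. That would push OOP to $2,246.65, over the $2,200 cap, so traveler pays $2,200 − $1,177.90 = $1,022.10.

$1,022.10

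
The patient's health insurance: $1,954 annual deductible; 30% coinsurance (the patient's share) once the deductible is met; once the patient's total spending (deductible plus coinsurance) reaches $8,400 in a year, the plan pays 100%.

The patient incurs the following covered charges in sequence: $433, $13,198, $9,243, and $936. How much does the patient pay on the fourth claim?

#1 ($433): fully absorbed by the deductible. Patient pays $433; OOP now $433.
#2 ($13,198): deductible takes $1,521, $11,677 remains; coinsurance $11,677 × 30% = $3,503.10. Cost to patient: $5,024.10. OOP to date $5,457.10.
#3 ($9,243): deductible already satisfied, so patient's share is 30% × $9,243 = $2,772.90. Cost to patient: $2,772.90. OOP to date $8,230.
#4 ($936): deductible met; 30% of $936 = $280.80. OOP would hit $8,510.80 > $8,400, so the cap limits the patient to $8,400 − $8,230 = $170.

$170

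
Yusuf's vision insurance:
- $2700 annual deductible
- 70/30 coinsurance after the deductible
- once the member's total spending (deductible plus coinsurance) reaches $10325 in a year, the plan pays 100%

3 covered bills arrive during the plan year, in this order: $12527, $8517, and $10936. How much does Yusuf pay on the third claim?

#1 ($12527): $2700 to deductible, leaving $9827; member's 30% is $2948.10. Cost to member: $5648.10. OOP to date $5648.10.
#2 ($8517): deductible already satisfied, so member's share is 30% × $8517 = $2555.10. Member pays $2555.10; OOP now $8203.20.
#3 ($10936): 30% coinsurance on $10936 = $3280.80. OOP would hit $11484 > $10325, so the cap limits the member to $10325 − $8203.20 = $2121.80.

$2121.80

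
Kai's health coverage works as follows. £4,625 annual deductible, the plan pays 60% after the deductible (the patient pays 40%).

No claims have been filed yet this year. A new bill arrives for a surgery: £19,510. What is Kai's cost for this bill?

£10,579

Nothing has been paid toward the £4,625 deductible, so the first £4,625 of this charge is applied there.
After the £4,625 deductible portion, £19,510 − £4,625 = £14,885 is subject to coinsurance.
Coinsurance: £14,885 × 40% = £5,954.
So the patient owes £4,625 + £5,954 = £10,579.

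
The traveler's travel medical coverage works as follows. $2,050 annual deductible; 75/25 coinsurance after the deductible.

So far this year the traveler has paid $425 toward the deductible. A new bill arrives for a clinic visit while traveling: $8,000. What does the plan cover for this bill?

Remaining deductible: $2,050 − $425 = $1,625.
After the $1,625 deductible portion, $8,000 − $1,625 = $6,375 is subject to coinsurance.
25% of $6,375 = $1,593.75 falls to the traveler.
Traveler responsibility: $1,625 + $1,593.75 = $3,218.75.
Insurer pays the balance: $8,000 − $3,218.75 = $4,781.25.

$4,781.25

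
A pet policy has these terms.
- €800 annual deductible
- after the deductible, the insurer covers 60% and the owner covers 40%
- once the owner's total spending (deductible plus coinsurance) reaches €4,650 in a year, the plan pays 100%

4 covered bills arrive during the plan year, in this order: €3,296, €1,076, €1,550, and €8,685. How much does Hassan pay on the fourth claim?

Claim 1 (€3,296): €800 to deductible, leaving €2,496; 40% of €2,496 = €998.40. Cost to owner: €1,798.40. OOP to date €1,798.40.
Claim 2 (€1,076): deductible met; 40% of €1,076 = €430.40. Owner pays €430.40; OOP now €2,228.80.
Claim 3 (€1,550): deductible already satisfied, so owner's share is 40% × €1,550 = €620. Owner owes €620 (running OOP €2,848.80).
Claim 4 (€8,685): deductible already satisfied, so owner's share is 40% × €8,685 = €3,474. That would push OOP to €6,322.80, over the €4,650 cap, so owner pays €4,650 − €2,848.80 = €1,801.20.

€1,801.20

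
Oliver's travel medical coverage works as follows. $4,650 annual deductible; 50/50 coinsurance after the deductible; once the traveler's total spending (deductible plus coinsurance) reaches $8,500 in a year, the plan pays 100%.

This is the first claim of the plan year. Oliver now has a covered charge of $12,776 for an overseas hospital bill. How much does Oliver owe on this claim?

Deductible not yet touched, so the first $4,650 of the bill goes to the deductible.
After the $4,650 deductible portion, $12,776 − $4,650 = $8,126 is subject to coinsurance.
50% of $8,126 = $4,063 falls to the traveler.
That puts the traveler's cost at $4,650 + $4,063 = $8,713 before any cap.
That would bring total out-of-pocket to $8,713, past the $8,500 cap. The traveler is capped at $8,500 − $0 = $8,500 on this claim.

$8,500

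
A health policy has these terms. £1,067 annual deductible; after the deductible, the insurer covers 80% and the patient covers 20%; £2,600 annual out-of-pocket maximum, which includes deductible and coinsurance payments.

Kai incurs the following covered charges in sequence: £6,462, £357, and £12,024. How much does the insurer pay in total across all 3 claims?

#1 (£6,462): £1,067 finishes the deductible; £5,395 goes to coinsurance; coinsurance £5,395 × 20% = £1,079. Patient pays £2,146; OOP now £2,146. Plan pays £6,462 − £2,146 = £4,316.
#2 (£357): deductible already satisfied, so patient's share is 20% × £357 = £71.40. Patient owes £71.40 (running OOP £2,217.40). Plan pays £357 − £71.40 = £285.60.
#3 (£12,024): deductible met; 20% of £12,024 = £2,404.80. That would push OOP to £4,622.20, over the £2,600 cap, so patient pays £2,600 − £2,217.40 = £382.60. Insurer: £12,024 − £382.60 = £11,641.40.
Insurer total = bills − patient's total = £18,843 − £2,600 = £16,243.

£16,243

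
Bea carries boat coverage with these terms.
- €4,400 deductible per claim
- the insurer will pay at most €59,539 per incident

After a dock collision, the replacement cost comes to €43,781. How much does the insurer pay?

€39,381

After the deductible, €43,781 − €4,400 = €39,381 remains.
€39,381 is within the €59,539 limit, so the insurer pays €39,381.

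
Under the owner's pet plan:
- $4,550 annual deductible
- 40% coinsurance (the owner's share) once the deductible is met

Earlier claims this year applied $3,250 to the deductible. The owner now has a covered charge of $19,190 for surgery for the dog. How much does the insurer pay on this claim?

$10,734

$3,250 of the $4,550 deductible is already met, leaving $1,300.
After the $1,300 deductible portion, $19,190 − $1,300 = $17,890 is subject to coinsurance.
Owner's 40% share of $17,890 is $7,156.
So the owner owes $1,300 + $7,156 = $8,456.
The insurer covers the remainder: $19,190 − $8,456 = $10,734.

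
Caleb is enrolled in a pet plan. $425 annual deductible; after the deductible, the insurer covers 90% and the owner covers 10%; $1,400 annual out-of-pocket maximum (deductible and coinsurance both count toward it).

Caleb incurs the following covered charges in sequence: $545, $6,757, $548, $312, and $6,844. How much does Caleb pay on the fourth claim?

$31.20

#1 ($545): $425 to deductible, leaving $120; owner's 10% is $12. Owner pays $437; OOP now $437.
#2 ($6,757): deductible already satisfied, so owner's share is 10% × $6,757 = $675.70. Owner pays $675.70; OOP now $1,112.70.
#3 ($548): deductible met; 10% of $548 = $54.80. Owner pays $54.80; OOP now $1,167.50.
#4 ($312): deductible met; 10% of $312 = $31.20. Owner pays $31.20; OOP now $1,198.70.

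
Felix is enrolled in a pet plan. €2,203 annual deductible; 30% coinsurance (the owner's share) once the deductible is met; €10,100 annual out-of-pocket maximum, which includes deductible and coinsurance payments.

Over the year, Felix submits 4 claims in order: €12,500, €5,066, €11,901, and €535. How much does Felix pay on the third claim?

€3,288.10

Bill 1, €12,500: €2,203 finishes the deductible; €10,297 goes to coinsurance; 30% of €10,297 = €3,089.10. Cost to owner: €5,292.10. OOP to date €5,292.10.
Bill 2, €5,066: 30% coinsurance on €5,066 = €1,519.80. Owner pays €1,519.80; OOP now €6,811.90.
Bill 3, €11,901: 30% coinsurance on €11,901 = €3,570.30. OOP would hit €10,382.20 > €10,100, so the cap limits the owner to €10,100 − €6,811.90 = €3,288.10.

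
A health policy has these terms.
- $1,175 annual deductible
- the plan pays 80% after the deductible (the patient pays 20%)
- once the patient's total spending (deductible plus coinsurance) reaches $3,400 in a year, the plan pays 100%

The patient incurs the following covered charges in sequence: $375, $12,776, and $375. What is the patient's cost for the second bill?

Claim 1 ($375): fully absorbed by the deductible. Cost to patient: $375. OOP to date $375.
Claim 2 ($12,776): $800 to deductible, leaving $11,976; patient's 20% is $2,395.20. Together that's $800 + $2,395.20 = $3,195.20. OOP would hit $3,570.20 > $3,400, so the cap limits the patient to $3,400 − $375 = $3,025.

$3,025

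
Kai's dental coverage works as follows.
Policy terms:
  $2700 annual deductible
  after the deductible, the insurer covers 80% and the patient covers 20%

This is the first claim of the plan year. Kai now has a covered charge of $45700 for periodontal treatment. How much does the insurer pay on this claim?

$34400

Nothing has been paid toward the $2700 deductible, so the first $2700 of this charge is applied there.
After the $2700 deductible portion, $45700 − $2700 = $43000 is subject to coinsurance.
Patient's 20% share of $43000 is $8600.
That puts the patient's cost at $2700 + $8600 = $11300.
Insurer pays the balance: $45700 − $11300 = $34400.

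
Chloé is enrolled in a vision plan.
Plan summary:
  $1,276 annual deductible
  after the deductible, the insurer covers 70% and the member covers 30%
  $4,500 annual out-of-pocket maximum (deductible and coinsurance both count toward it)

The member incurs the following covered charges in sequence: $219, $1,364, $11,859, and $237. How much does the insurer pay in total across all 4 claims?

$9,179

#1 ($219): fully absorbed by the deductible. Member pays $219; OOP now $219. Plan pays $219 − $219 = $0.
#2 ($1,364): deductible takes $1,057, $307 remains; member's 30% is $92.10. Cost to member: $1,149.10. OOP to date $1,368.10. Plan pays $1,364 − $1,149.10 = $214.90.
#3 ($11,859): deductible already satisfied, so member's share is 30% × $11,859 = $3,557.70. OOP would hit $4,925.80 > $4,500, so the cap limits the member to $4,500 − $1,368.10 = $3,131.90. Plan pays $11,859 − $3,131.90 = $8,727.10.
#4 ($237): deductible met; 30% of $237 = $71.10. Adding that to $4,500 gives $4,571.10, past the $4,500 cap; member pays only $4,500 − $4,500 = $0. Plan pays $237 − $0 = $237.
Insurer total: $0 + $214.90 + $8,727.10 + $237 = $9,179.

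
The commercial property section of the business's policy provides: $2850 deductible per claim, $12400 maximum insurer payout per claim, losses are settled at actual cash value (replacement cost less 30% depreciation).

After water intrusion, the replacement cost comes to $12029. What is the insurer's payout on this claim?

Depreciate 30%: the covered value is $12029 × 0.7 = $8420.30.
After the deductible, $8420.30 − $2850 = $5570.30 remains.
$5570.30 is within the $12400 limit, so the insurer pays $5570.30.

$5570.30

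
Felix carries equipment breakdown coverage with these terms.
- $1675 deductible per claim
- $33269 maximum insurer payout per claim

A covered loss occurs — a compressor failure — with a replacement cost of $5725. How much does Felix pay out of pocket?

$1675

Subtract the deductible: $5725 − $1675 = $4050.
$4050 is within the $33269 limit, so the insurer pays $4050.
Business owner's share is the uncovered remainder: $5725 − $4050 = $1675.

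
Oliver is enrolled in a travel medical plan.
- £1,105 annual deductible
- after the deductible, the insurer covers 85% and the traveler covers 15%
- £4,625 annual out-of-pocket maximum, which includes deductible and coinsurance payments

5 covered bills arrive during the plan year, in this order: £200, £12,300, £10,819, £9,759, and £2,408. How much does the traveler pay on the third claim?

£1,622.85

Bill 1, £200: fully absorbed by the deductible. Cost to traveler: £200. OOP to date £200.
Bill 2, £12,300: £905 to deductible, leaving £11,395; 15% of £11,395 = £1,709.25. Traveler pays £2,614.25; OOP now £2,814.25.
Bill 3, £10,819: deductible met; 15% of £10,819 = £1,622.85. Traveler owes £1,622.85 (running OOP £4,437.10).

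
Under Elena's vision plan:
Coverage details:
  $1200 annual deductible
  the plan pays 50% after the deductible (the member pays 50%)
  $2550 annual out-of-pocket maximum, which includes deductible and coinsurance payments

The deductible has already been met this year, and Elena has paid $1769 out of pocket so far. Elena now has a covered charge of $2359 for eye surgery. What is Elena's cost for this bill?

With the deductible met, the entire $2359 is subject to coinsurance.
Coinsurance: $2359 × 50% = $1179.50.
That would bring total out-of-pocket to $2948.50, past the $2550 cap. The member is capped at $2550 − $1769 = $781 on this claim.

$781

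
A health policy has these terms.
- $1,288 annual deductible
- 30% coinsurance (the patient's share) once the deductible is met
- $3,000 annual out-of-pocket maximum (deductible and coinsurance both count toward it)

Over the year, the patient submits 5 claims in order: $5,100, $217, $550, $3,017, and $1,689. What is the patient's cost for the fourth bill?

Claim 1 — $5,100: $1,288 to deductible, leaving $3,812; 30% of $3,812 = $1,143.60. Patient owes $2,431.60 (running OOP $2,431.60).
Claim 2 — $217: deductible already satisfied, so patient's share is 30% × $217 = $65.10. Patient owes $65.10 (running OOP $2,496.70).
Claim 3 — $550: 30% coinsurance on $550 = $165. Patient pays $165; OOP now $2,661.70.
Claim 4 — $3,017: deductible met; 30% of $3,017 = $905.10. Adding that to $2,661.70 gives $3,566.80, past the $3,000 cap; patient pays only $3,000 − $2,661.70 = $338.30.

$338.30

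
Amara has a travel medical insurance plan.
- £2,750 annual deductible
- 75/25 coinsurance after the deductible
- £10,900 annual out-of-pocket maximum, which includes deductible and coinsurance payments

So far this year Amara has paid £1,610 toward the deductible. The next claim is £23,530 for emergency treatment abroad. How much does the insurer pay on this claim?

£16,792.50

Deductible still to meet: £2,750 − £1,610 = £1,140.
The remaining £22,390 (= £23,530 − £1,140) moves to coinsurance.
Traveler's 25% share of £22,390 is £5,597.50.
That puts the traveler's cost at £1,140 + £5,597.50 = £6,737.50 before any cap.
Year-to-date out-of-pocket becomes £1,610 + £6,737.50 = £8,347.50, still under the £10,900 maximum, so no cap applies.
The insurer covers the remainder: £23,530 − £6,737.50 = £16,792.50.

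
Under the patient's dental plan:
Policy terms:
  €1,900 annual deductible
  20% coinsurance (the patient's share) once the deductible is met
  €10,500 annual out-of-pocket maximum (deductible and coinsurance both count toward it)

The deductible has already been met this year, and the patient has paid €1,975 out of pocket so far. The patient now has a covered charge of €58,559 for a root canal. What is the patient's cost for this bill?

The deductible is already satisfied, so the full bill goes to coinsurance.
Coinsurance: €58,559 × 20% = €11,711.80.
That would bring total out-of-pocket to €13,686.80, past the €10,500 cap. The patient is capped at €10,500 − €1,975 = €8,525 on this claim.

€8,525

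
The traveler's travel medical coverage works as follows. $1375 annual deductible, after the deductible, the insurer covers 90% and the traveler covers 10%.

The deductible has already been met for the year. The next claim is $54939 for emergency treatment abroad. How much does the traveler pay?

With the deductible met, the entire $54939 is subject to coinsurance.
Coinsurance: $54939 × 10% = $5493.90.

$5493.90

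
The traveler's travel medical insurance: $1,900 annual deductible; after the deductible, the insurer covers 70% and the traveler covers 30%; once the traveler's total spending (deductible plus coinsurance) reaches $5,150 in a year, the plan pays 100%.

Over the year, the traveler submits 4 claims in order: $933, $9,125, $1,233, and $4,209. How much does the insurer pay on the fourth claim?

Bill 1, $933: entire amount goes to the deductible. Traveler pays $933; OOP now $933. Plan pays $933 − $933 = $0.
Bill 2, $9,125: $967 finishes the deductible; $8,158 goes to coinsurance; 30% of $8,158 = $2,447.40. Traveler owes $3,414.40 (running OOP $4,347.40). Insurer: $9,125 − $3,414.40 = $5,710.60.
Bill 3, $1,233: 30% coinsurance on $1,233 = $369.90. Cost to traveler: $369.90. OOP to date $4,717.30. Insurer: $1,233 − $369.90 = $863.10.
Bill 4, $4,209: deductible met; 30% of $4,209 = $1,262.70. That would push OOP to $5,980, over the $5,150 cap, so traveler pays $5,150 − $4,717.30 = $432.70. Insurer: $4,209 − $432.70 = $3,776.30.

$3,776.30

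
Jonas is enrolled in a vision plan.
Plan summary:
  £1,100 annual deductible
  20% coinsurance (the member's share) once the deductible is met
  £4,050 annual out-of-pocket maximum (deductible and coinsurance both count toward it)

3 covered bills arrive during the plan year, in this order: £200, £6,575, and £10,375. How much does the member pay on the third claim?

Claim 1 (£200): all of it applies to the deductible. Cost to member: £200. OOP to date £200.
Claim 2 (£6,575): £900 to deductible, leaving £5,675; 20% of £5,675 = £1,135. Member pays £2,035; OOP now £2,235.
Claim 3 (£10,375): 20% coinsurance on £10,375 = £2,075. Adding that to £2,235 gives £4,310, past the £4,050 cap; member pays only £4,050 − £2,235 = £1,815.

£1,815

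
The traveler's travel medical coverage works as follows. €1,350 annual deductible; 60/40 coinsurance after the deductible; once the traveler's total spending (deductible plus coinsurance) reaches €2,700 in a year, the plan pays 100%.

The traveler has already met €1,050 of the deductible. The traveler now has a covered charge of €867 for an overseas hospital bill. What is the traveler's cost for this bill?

€526.80

€1,050 of the €1,350 deductible is already met, leaving €300.
That leaves €867 − €300 = €567 for coinsurance.
40% of €567 = €226.80 falls to the traveler.
So the traveler owes €300 + €226.80 = €526.80 before any cap.
Cumulative spending €1,050 + €526.80 = €1,576.80 stays under the €2,700 maximum.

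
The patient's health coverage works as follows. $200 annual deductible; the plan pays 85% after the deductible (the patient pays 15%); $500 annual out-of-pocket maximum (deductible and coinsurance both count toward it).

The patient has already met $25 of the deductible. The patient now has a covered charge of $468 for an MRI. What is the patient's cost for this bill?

$218.95

Remaining deductible: $200 − $25 = $175.
That leaves $468 − $175 = $293 for coinsurance.
Coinsurance: $293 × 15% = $43.95.
That puts the patient's cost at $175 + $43.95 = $218.95 before any cap.
Year-to-date out-of-pocket becomes $25 + $218.95 = $243.95, still under the $500 maximum, so no cap applies.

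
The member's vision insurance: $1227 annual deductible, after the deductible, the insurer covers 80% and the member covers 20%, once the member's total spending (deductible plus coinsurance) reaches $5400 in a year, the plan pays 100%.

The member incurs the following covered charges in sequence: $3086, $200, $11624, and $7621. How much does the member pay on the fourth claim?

$1436.40

Claim 1 — $3086: deductible takes $1227, $1859 remains; member's 20% is $371.80. Member owes $1598.80 (running OOP $1598.80).
Claim 2 — $200: deductible met; 20% of $200 = $40. Member pays $40; OOP now $1638.80.
Claim 3 — $11624: deductible met; 20% of $11624 = $2324.80. Member owes $2324.80 (running OOP $3963.60).
Claim 4 — $7621: deductible already satisfied, so member's share is 20% × $7621 = $1524.20. That would push OOP to $5487.80, over the $5400 cap, so member pays $5400 − $3963.60 = $1436.40.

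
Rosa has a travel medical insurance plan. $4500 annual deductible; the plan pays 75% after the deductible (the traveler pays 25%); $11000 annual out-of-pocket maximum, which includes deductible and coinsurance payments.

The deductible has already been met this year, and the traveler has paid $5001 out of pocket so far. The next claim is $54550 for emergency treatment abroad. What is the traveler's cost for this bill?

The deductible is already satisfied, so the full bill goes to coinsurance.
Traveler's 25% share of $54550 is $13637.50.
Year-to-date out-of-pocket would reach $5001 + $13637.50 = $18638.50, above the $11000 maximum, so the traveler pays only $11000 − $5001 = $5999.

$5999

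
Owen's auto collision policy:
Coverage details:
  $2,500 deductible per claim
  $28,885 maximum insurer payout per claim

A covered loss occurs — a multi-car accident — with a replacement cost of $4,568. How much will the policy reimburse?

$2,068

Subtract the deductible: $4,568 − $2,500 = $2,068.
$2,068 ≤ $28,885, so the limit doesn't bind; insurer pays $2,068.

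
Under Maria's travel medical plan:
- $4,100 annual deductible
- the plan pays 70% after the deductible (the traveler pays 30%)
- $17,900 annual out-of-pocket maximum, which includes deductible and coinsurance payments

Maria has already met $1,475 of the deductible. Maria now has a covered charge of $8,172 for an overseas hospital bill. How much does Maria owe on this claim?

$1,475 of the $4,100 deductible is already met, leaving $2,625.
After the $2,625 deductible portion, $8,172 − $2,625 = $5,547 is subject to coinsurance.
30% of $5,547 = $1,664.10 falls to the traveler.
That puts the traveler's cost at $2,625 + $1,664.10 = $4,289.10 before any cap.
Year-to-date out-of-pocket becomes $1,475 + $4,289.10 = $5,764.10, still under the $17,900 maximum, so no cap applies.

$4,289.10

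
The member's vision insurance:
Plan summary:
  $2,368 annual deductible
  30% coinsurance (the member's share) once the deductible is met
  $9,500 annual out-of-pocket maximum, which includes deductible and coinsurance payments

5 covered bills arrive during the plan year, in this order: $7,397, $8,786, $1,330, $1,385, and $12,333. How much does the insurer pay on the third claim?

#1 ($7,397): deductible takes $2,368, $5,029 remains; coinsurance $5,029 × 30% = $1,508.70. Member owes $3,876.70 (running OOP $3,876.70). Plan pays $7,397 − $3,876.70 = $3,520.30.
#2 ($8,786): deductible met; 30% of $8,786 = $2,635.80. Member pays $2,635.80; OOP now $6,512.50. Plan pays $8,786 − $2,635.80 = $6,150.20.
#3 ($1,330): deductible already satisfied, so member's share is 30% × $1,330 = $399. Cost to member: $399. OOP to date $6,911.50. Plan pays $1,330 − $399 = $931.

$931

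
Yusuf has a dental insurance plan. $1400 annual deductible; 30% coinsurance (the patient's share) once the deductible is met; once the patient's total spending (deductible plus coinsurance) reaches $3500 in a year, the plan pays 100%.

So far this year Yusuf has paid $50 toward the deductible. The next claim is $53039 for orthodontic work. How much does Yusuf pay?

Remaining deductible: $1400 − $50 = $1350.
That leaves $53039 − $1350 = $51689 for coinsurance.
30% of $51689 = $15506.70 falls to the patient.
So the patient owes $1350 + $15506.70 = $16856.70 before any cap.
Year-to-date out-of-pocket would reach $50 + $16856.70 = $16906.70, above the $3500 maximum, so the patient pays only $3500 − $50 = $3450.

$3450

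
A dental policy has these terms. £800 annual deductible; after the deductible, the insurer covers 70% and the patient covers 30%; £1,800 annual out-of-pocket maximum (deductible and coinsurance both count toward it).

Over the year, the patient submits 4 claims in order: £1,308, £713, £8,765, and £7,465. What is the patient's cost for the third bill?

£633.70

#1 (£1,308): deductible takes £800, £508 remains; patient's 30% is £152.40. Patient owes £952.40 (running OOP £952.40).
#2 (£713): 30% coinsurance on £713 = £213.90. Patient pays £213.90; OOP now £1,166.30.
#3 (£8,765): deductible met; 30% of £8,765 = £2,629.50. Adding that to £1,166.30 gives £3,795.80, past the £1,800 cap; patient pays only £1,800 − £1,166.30 = £633.70.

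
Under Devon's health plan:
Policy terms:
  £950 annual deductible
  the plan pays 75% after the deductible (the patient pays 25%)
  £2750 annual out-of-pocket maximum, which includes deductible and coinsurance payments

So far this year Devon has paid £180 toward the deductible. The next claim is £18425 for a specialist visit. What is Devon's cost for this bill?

£180 of the £950 deductible is already met, leaving £770.
After the £770 deductible portion, £18425 − £770 = £17655 is subject to coinsurance.
Coinsurance: £17655 × 25% = £4413.75.
Patient responsibility before any cap: £770 + £4413.75 = £5183.75.
That would bring total out-of-pocket to £5363.75, past the £2750 cap. The patient is capped at £2750 − £180 = £2570 on this claim.

£2570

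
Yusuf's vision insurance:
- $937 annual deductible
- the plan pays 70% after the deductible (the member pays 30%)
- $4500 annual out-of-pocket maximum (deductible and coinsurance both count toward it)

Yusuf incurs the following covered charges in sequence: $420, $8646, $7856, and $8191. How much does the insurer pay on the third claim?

$6731.70

Claim 1 — $420: fully absorbed by the deductible. Member pays $420; OOP now $420. Plan pays $420 − $420 = $0.
Claim 2 — $8646: $517 finishes the deductible; $8129 goes to coinsurance; coinsurance $8129 × 30% = $2438.70. Cost to member: $2955.70. OOP to date $3375.70. Plan pays $8646 − $2955.70 = $5690.30.
Claim 3 — $7856: deductible already satisfied, so member's share is 30% × $7856 = $2356.80. That would push OOP to $5732.50, over the $4500 cap, so member pays $4500 − $3375.70 = $1124.30. Plan pays $7856 − $1124.30 = $6731.70.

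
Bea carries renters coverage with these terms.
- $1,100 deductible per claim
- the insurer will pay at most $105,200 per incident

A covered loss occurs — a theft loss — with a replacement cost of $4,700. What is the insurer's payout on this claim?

Less the $1,100 deductible: $4,700 − $1,100 = $3,600.
$3,600 ≤ $105,200, so the limit doesn't bind; insurer pays $3,600.

$3,600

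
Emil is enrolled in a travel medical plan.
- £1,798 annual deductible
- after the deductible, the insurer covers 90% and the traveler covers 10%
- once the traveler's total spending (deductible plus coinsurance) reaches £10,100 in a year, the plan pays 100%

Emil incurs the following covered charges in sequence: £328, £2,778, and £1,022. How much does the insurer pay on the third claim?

£919.80

Bill 1, £328: all of it applies to the deductible. Traveler pays £328; OOP now £328. Insurer: £328 − £328 = £0.
Bill 2, £2,778: deductible takes £1,470, £1,308 remains; coinsurance £1,308 × 10% = £130.80. Cost to traveler: £1,600.80. OOP to date £1,928.80. Insurer: £2,778 − £1,600.80 = £1,177.20.
Bill 3, £1,022: deductible met; 10% of £1,022 = £102.20. Traveler owes £102.20 (running OOP £2,031). Insurer: £1,022 − £102.20 = £919.80.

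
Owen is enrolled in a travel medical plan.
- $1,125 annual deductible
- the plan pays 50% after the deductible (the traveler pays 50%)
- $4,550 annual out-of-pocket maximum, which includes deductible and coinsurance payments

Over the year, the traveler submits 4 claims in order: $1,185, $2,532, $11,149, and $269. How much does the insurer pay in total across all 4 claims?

$10,585

#1 ($1,185): deductible takes $1,125, $60 remains; traveler's 50% is $30. Cost to traveler: $1,155. OOP to date $1,155. Insurer: $1,185 − $1,155 = $30.
#2 ($2,532): 50% coinsurance on $2,532 = $1,266. Traveler owes $1,266 (running OOP $2,421). Insurer: $2,532 − $1,266 = $1,266.
#3 ($11,149): 50% coinsurance on $11,149 = $5,574.50. That would push OOP to $7,995.50, over the $4,550 cap, so traveler pays $4,550 − $2,421 = $2,129. Insurer: $11,149 − $2,129 = $9,020.
#4 ($269): 50% coinsurance on $269 = $134.50. That would push OOP to $4,684.50, over the $4,550 cap, so traveler pays $4,550 − $4,550 = $0. Plan pays $269 − $0 = $269.
Insurer total: $30 + $1,266 + $9,020 + $269 = $10,585.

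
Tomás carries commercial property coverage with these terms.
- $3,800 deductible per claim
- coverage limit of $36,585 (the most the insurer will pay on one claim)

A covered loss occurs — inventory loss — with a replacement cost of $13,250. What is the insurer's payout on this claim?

Subtract the deductible: $13,250 − $3,800 = $9,450.
$9,450 ≤ $36,585, so the limit doesn't bind; insurer pays $9,450.

$9,450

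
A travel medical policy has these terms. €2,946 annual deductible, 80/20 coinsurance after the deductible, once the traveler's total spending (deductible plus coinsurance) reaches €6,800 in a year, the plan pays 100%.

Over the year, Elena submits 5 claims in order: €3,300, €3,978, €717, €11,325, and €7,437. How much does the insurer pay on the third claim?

Claim 1 (€3,300): €2,946 to deductible, leaving €354; 20% of €354 = €70.80. Cost to traveler: €3,016.80. OOP to date €3,016.80. Plan pays €3,300 − €3,016.80 = €283.20.
Claim 2 (€3,978): deductible met; 20% of €3,978 = €795.60. Traveler pays €795.60; OOP now €3,812.40. Plan pays €3,978 − €795.60 = €3,182.40.
Claim 3 (€717): 20% coinsurance on €717 = €143.40. Traveler owes €143.40 (running OOP €3,955.80). Insurer: €717 − €143.40 = €573.60.

€573.60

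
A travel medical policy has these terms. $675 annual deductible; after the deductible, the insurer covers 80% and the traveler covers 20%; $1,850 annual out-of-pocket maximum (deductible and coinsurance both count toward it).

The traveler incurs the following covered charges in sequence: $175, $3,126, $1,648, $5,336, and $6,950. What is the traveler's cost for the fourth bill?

#1 ($175): all of it applies to the deductible. Traveler owes $175 (running OOP $175).
#2 ($3,126): $500 to deductible, leaving $2,626; traveler's 20% is $525.20. Cost to traveler: $1,025.20. OOP to date $1,200.20.
#3 ($1,648): 20% coinsurance on $1,648 = $329.60. Traveler pays $329.60; OOP now $1,529.80.
#4 ($5,336): deductible met; 20% of $5,336 = $1,067.20. Adding that to $1,529.80 gives $2,597, past the $1,850 cap; traveler pays only $1,850 − $1,529.80 = $320.20.

$320.20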